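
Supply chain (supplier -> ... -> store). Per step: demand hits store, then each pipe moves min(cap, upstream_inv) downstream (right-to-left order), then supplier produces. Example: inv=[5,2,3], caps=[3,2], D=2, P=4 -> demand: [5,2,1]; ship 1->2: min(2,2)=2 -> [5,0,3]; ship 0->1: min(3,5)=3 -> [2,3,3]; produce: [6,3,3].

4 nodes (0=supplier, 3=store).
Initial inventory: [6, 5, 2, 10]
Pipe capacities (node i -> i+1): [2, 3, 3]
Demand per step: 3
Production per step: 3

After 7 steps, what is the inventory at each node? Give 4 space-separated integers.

Step 1: demand=3,sold=3 ship[2->3]=2 ship[1->2]=3 ship[0->1]=2 prod=3 -> inv=[7 4 3 9]
Step 2: demand=3,sold=3 ship[2->3]=3 ship[1->2]=3 ship[0->1]=2 prod=3 -> inv=[8 3 3 9]
Step 3: demand=3,sold=3 ship[2->3]=3 ship[1->2]=3 ship[0->1]=2 prod=3 -> inv=[9 2 3 9]
Step 4: demand=3,sold=3 ship[2->3]=3 ship[1->2]=2 ship[0->1]=2 prod=3 -> inv=[10 2 2 9]
Step 5: demand=3,sold=3 ship[2->3]=2 ship[1->2]=2 ship[0->1]=2 prod=3 -> inv=[11 2 2 8]
Step 6: demand=3,sold=3 ship[2->3]=2 ship[1->2]=2 ship[0->1]=2 prod=3 -> inv=[12 2 2 7]
Step 7: demand=3,sold=3 ship[2->3]=2 ship[1->2]=2 ship[0->1]=2 prod=3 -> inv=[13 2 2 6]

13 2 2 6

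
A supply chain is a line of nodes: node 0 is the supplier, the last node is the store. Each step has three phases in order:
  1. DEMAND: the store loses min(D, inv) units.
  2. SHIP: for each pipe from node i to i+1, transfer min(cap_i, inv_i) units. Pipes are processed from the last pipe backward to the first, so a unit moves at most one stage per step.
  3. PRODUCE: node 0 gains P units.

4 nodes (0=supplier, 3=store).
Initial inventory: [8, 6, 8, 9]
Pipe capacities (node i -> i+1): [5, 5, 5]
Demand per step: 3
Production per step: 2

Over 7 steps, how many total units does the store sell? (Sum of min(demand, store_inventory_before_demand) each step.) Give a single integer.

Step 1: sold=3 (running total=3) -> [5 6 8 11]
Step 2: sold=3 (running total=6) -> [2 6 8 13]
Step 3: sold=3 (running total=9) -> [2 3 8 15]
Step 4: sold=3 (running total=12) -> [2 2 6 17]
Step 5: sold=3 (running total=15) -> [2 2 3 19]
Step 6: sold=3 (running total=18) -> [2 2 2 19]
Step 7: sold=3 (running total=21) -> [2 2 2 18]

Answer: 21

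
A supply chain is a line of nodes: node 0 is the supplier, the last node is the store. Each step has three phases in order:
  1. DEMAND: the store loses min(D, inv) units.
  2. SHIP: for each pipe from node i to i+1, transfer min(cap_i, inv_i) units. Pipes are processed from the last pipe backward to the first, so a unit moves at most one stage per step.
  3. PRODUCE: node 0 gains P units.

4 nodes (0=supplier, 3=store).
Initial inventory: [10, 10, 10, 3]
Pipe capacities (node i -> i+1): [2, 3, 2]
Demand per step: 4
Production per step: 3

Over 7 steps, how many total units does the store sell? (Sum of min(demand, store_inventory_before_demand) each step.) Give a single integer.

Answer: 15

Derivation:
Step 1: sold=3 (running total=3) -> [11 9 11 2]
Step 2: sold=2 (running total=5) -> [12 8 12 2]
Step 3: sold=2 (running total=7) -> [13 7 13 2]
Step 4: sold=2 (running total=9) -> [14 6 14 2]
Step 5: sold=2 (running total=11) -> [15 5 15 2]
Step 6: sold=2 (running total=13) -> [16 4 16 2]
Step 7: sold=2 (running total=15) -> [17 3 17 2]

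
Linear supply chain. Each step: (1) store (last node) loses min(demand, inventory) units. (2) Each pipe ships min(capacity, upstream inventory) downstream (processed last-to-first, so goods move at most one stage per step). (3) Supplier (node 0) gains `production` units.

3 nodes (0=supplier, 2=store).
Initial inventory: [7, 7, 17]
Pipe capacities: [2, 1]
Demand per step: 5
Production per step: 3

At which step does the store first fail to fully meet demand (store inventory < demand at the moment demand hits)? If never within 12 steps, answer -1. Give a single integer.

Step 1: demand=5,sold=5 ship[1->2]=1 ship[0->1]=2 prod=3 -> [8 8 13]
Step 2: demand=5,sold=5 ship[1->2]=1 ship[0->1]=2 prod=3 -> [9 9 9]
Step 3: demand=5,sold=5 ship[1->2]=1 ship[0->1]=2 prod=3 -> [10 10 5]
Step 4: demand=5,sold=5 ship[1->2]=1 ship[0->1]=2 prod=3 -> [11 11 1]
Step 5: demand=5,sold=1 ship[1->2]=1 ship[0->1]=2 prod=3 -> [12 12 1]
Step 6: demand=5,sold=1 ship[1->2]=1 ship[0->1]=2 prod=3 -> [13 13 1]
Step 7: demand=5,sold=1 ship[1->2]=1 ship[0->1]=2 prod=3 -> [14 14 1]
Step 8: demand=5,sold=1 ship[1->2]=1 ship[0->1]=2 prod=3 -> [15 15 1]
Step 9: demand=5,sold=1 ship[1->2]=1 ship[0->1]=2 prod=3 -> [16 16 1]
Step 10: demand=5,sold=1 ship[1->2]=1 ship[0->1]=2 prod=3 -> [17 17 1]
Step 11: demand=5,sold=1 ship[1->2]=1 ship[0->1]=2 prod=3 -> [18 18 1]
Step 12: demand=5,sold=1 ship[1->2]=1 ship[0->1]=2 prod=3 -> [19 19 1]
First stockout at step 5

5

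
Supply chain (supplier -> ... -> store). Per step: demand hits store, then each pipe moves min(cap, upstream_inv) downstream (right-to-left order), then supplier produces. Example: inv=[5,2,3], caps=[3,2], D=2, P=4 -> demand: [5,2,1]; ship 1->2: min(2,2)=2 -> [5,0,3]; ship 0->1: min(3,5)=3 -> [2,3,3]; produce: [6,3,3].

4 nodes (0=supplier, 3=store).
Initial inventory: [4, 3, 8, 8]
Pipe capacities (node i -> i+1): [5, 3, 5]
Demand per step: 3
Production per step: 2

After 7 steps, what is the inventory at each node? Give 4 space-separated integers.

Step 1: demand=3,sold=3 ship[2->3]=5 ship[1->2]=3 ship[0->1]=4 prod=2 -> inv=[2 4 6 10]
Step 2: demand=3,sold=3 ship[2->3]=5 ship[1->2]=3 ship[0->1]=2 prod=2 -> inv=[2 3 4 12]
Step 3: demand=3,sold=3 ship[2->3]=4 ship[1->2]=3 ship[0->1]=2 prod=2 -> inv=[2 2 3 13]
Step 4: demand=3,sold=3 ship[2->3]=3 ship[1->2]=2 ship[0->1]=2 prod=2 -> inv=[2 2 2 13]
Step 5: demand=3,sold=3 ship[2->3]=2 ship[1->2]=2 ship[0->1]=2 prod=2 -> inv=[2 2 2 12]
Step 6: demand=3,sold=3 ship[2->3]=2 ship[1->2]=2 ship[0->1]=2 prod=2 -> inv=[2 2 2 11]
Step 7: demand=3,sold=3 ship[2->3]=2 ship[1->2]=2 ship[0->1]=2 prod=2 -> inv=[2 2 2 10]

2 2 2 10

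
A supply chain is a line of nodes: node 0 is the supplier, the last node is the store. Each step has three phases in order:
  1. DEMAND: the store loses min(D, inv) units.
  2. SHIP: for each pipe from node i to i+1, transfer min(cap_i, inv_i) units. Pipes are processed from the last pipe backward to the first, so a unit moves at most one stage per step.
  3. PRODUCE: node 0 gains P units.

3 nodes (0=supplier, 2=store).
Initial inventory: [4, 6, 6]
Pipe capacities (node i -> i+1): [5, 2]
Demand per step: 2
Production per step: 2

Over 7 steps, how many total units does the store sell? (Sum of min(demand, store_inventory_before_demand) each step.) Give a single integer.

Answer: 14

Derivation:
Step 1: sold=2 (running total=2) -> [2 8 6]
Step 2: sold=2 (running total=4) -> [2 8 6]
Step 3: sold=2 (running total=6) -> [2 8 6]
Step 4: sold=2 (running total=8) -> [2 8 6]
Step 5: sold=2 (running total=10) -> [2 8 6]
Step 6: sold=2 (running total=12) -> [2 8 6]
Step 7: sold=2 (running total=14) -> [2 8 6]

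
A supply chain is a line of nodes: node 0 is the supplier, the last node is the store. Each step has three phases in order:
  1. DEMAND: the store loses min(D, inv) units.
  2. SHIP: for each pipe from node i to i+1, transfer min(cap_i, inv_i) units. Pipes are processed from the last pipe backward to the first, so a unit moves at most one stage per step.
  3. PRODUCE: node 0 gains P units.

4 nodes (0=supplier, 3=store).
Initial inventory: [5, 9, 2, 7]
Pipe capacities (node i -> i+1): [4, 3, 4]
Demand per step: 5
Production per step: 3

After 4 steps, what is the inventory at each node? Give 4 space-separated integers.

Step 1: demand=5,sold=5 ship[2->3]=2 ship[1->2]=3 ship[0->1]=4 prod=3 -> inv=[4 10 3 4]
Step 2: demand=5,sold=4 ship[2->3]=3 ship[1->2]=3 ship[0->1]=4 prod=3 -> inv=[3 11 3 3]
Step 3: demand=5,sold=3 ship[2->3]=3 ship[1->2]=3 ship[0->1]=3 prod=3 -> inv=[3 11 3 3]
Step 4: demand=5,sold=3 ship[2->3]=3 ship[1->2]=3 ship[0->1]=3 prod=3 -> inv=[3 11 3 3]

3 11 3 3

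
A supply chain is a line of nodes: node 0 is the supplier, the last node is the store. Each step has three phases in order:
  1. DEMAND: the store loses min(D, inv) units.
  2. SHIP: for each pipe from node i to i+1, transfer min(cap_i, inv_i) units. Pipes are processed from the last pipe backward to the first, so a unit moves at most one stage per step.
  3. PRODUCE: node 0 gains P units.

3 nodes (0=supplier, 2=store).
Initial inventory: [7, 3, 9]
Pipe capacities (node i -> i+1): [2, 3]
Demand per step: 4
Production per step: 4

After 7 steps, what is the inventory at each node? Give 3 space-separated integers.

Step 1: demand=4,sold=4 ship[1->2]=3 ship[0->1]=2 prod=4 -> inv=[9 2 8]
Step 2: demand=4,sold=4 ship[1->2]=2 ship[0->1]=2 prod=4 -> inv=[11 2 6]
Step 3: demand=4,sold=4 ship[1->2]=2 ship[0->1]=2 prod=4 -> inv=[13 2 4]
Step 4: demand=4,sold=4 ship[1->2]=2 ship[0->1]=2 prod=4 -> inv=[15 2 2]
Step 5: demand=4,sold=2 ship[1->2]=2 ship[0->1]=2 prod=4 -> inv=[17 2 2]
Step 6: demand=4,sold=2 ship[1->2]=2 ship[0->1]=2 prod=4 -> inv=[19 2 2]
Step 7: demand=4,sold=2 ship[1->2]=2 ship[0->1]=2 prod=4 -> inv=[21 2 2]

21 2 2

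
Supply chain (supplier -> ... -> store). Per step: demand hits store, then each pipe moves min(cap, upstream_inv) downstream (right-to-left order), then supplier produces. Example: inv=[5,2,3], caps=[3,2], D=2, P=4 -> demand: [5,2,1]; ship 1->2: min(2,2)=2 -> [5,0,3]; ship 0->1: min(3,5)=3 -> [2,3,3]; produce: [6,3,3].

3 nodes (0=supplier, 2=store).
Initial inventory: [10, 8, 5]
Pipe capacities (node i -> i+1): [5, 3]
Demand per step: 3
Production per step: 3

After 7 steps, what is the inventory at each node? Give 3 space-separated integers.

Step 1: demand=3,sold=3 ship[1->2]=3 ship[0->1]=5 prod=3 -> inv=[8 10 5]
Step 2: demand=3,sold=3 ship[1->2]=3 ship[0->1]=5 prod=3 -> inv=[6 12 5]
Step 3: demand=3,sold=3 ship[1->2]=3 ship[0->1]=5 prod=3 -> inv=[4 14 5]
Step 4: demand=3,sold=3 ship[1->2]=3 ship[0->1]=4 prod=3 -> inv=[3 15 5]
Step 5: demand=3,sold=3 ship[1->2]=3 ship[0->1]=3 prod=3 -> inv=[3 15 5]
Step 6: demand=3,sold=3 ship[1->2]=3 ship[0->1]=3 prod=3 -> inv=[3 15 5]
Step 7: demand=3,sold=3 ship[1->2]=3 ship[0->1]=3 prod=3 -> inv=[3 15 5]

3 15 5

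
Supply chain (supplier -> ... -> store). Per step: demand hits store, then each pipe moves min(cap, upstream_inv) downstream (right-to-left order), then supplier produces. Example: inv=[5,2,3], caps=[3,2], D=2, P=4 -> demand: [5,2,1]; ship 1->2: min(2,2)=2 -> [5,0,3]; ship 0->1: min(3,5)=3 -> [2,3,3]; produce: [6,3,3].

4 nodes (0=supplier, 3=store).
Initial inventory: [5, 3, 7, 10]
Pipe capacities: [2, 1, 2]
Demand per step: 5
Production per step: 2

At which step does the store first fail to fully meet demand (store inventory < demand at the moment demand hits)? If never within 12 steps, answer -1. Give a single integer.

Step 1: demand=5,sold=5 ship[2->3]=2 ship[1->2]=1 ship[0->1]=2 prod=2 -> [5 4 6 7]
Step 2: demand=5,sold=5 ship[2->3]=2 ship[1->2]=1 ship[0->1]=2 prod=2 -> [5 5 5 4]
Step 3: demand=5,sold=4 ship[2->3]=2 ship[1->2]=1 ship[0->1]=2 prod=2 -> [5 6 4 2]
Step 4: demand=5,sold=2 ship[2->3]=2 ship[1->2]=1 ship[0->1]=2 prod=2 -> [5 7 3 2]
Step 5: demand=5,sold=2 ship[2->3]=2 ship[1->2]=1 ship[0->1]=2 prod=2 -> [5 8 2 2]
Step 6: demand=5,sold=2 ship[2->3]=2 ship[1->2]=1 ship[0->1]=2 prod=2 -> [5 9 1 2]
Step 7: demand=5,sold=2 ship[2->3]=1 ship[1->2]=1 ship[0->1]=2 prod=2 -> [5 10 1 1]
Step 8: demand=5,sold=1 ship[2->3]=1 ship[1->2]=1 ship[0->1]=2 prod=2 -> [5 11 1 1]
Step 9: demand=5,sold=1 ship[2->3]=1 ship[1->2]=1 ship[0->1]=2 prod=2 -> [5 12 1 1]
Step 10: demand=5,sold=1 ship[2->3]=1 ship[1->2]=1 ship[0->1]=2 prod=2 -> [5 13 1 1]
Step 11: demand=5,sold=1 ship[2->3]=1 ship[1->2]=1 ship[0->1]=2 prod=2 -> [5 14 1 1]
Step 12: demand=5,sold=1 ship[2->3]=1 ship[1->2]=1 ship[0->1]=2 prod=2 -> [5 15 1 1]
First stockout at step 3

3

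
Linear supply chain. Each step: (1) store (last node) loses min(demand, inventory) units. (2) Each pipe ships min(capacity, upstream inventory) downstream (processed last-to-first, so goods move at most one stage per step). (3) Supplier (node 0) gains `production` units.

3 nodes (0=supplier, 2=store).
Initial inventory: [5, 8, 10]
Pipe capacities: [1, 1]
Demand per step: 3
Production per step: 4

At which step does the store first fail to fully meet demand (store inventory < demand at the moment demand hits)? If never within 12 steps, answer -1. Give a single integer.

Step 1: demand=3,sold=3 ship[1->2]=1 ship[0->1]=1 prod=4 -> [8 8 8]
Step 2: demand=3,sold=3 ship[1->2]=1 ship[0->1]=1 prod=4 -> [11 8 6]
Step 3: demand=3,sold=3 ship[1->2]=1 ship[0->1]=1 prod=4 -> [14 8 4]
Step 4: demand=3,sold=3 ship[1->2]=1 ship[0->1]=1 prod=4 -> [17 8 2]
Step 5: demand=3,sold=2 ship[1->2]=1 ship[0->1]=1 prod=4 -> [20 8 1]
Step 6: demand=3,sold=1 ship[1->2]=1 ship[0->1]=1 prod=4 -> [23 8 1]
Step 7: demand=3,sold=1 ship[1->2]=1 ship[0->1]=1 prod=4 -> [26 8 1]
Step 8: demand=3,sold=1 ship[1->2]=1 ship[0->1]=1 prod=4 -> [29 8 1]
Step 9: demand=3,sold=1 ship[1->2]=1 ship[0->1]=1 prod=4 -> [32 8 1]
Step 10: demand=3,sold=1 ship[1->2]=1 ship[0->1]=1 prod=4 -> [35 8 1]
Step 11: demand=3,sold=1 ship[1->2]=1 ship[0->1]=1 prod=4 -> [38 8 1]
Step 12: demand=3,sold=1 ship[1->2]=1 ship[0->1]=1 prod=4 -> [41 8 1]
First stockout at step 5

5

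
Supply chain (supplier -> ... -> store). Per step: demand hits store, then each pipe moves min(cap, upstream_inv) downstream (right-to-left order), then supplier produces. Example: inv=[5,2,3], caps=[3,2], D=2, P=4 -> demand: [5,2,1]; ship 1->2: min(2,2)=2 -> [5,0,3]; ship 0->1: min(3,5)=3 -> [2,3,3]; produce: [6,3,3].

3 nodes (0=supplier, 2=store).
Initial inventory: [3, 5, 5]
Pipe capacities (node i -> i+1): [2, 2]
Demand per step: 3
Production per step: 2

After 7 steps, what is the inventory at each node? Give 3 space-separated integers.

Step 1: demand=3,sold=3 ship[1->2]=2 ship[0->1]=2 prod=2 -> inv=[3 5 4]
Step 2: demand=3,sold=3 ship[1->2]=2 ship[0->1]=2 prod=2 -> inv=[3 5 3]
Step 3: demand=3,sold=3 ship[1->2]=2 ship[0->1]=2 prod=2 -> inv=[3 5 2]
Step 4: demand=3,sold=2 ship[1->2]=2 ship[0->1]=2 prod=2 -> inv=[3 5 2]
Step 5: demand=3,sold=2 ship[1->2]=2 ship[0->1]=2 prod=2 -> inv=[3 5 2]
Step 6: demand=3,sold=2 ship[1->2]=2 ship[0->1]=2 prod=2 -> inv=[3 5 2]
Step 7: demand=3,sold=2 ship[1->2]=2 ship[0->1]=2 prod=2 -> inv=[3 5 2]

3 5 2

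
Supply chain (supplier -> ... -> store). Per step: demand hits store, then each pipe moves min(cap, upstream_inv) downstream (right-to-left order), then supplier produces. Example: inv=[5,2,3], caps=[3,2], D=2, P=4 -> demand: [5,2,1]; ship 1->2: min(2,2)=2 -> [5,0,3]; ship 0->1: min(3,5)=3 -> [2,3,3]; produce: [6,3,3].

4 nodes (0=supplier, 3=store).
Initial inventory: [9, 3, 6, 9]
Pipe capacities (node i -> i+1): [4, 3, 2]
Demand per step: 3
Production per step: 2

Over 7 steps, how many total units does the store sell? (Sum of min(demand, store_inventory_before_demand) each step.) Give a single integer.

Step 1: sold=3 (running total=3) -> [7 4 7 8]
Step 2: sold=3 (running total=6) -> [5 5 8 7]
Step 3: sold=3 (running total=9) -> [3 6 9 6]
Step 4: sold=3 (running total=12) -> [2 6 10 5]
Step 5: sold=3 (running total=15) -> [2 5 11 4]
Step 6: sold=3 (running total=18) -> [2 4 12 3]
Step 7: sold=3 (running total=21) -> [2 3 13 2]

Answer: 21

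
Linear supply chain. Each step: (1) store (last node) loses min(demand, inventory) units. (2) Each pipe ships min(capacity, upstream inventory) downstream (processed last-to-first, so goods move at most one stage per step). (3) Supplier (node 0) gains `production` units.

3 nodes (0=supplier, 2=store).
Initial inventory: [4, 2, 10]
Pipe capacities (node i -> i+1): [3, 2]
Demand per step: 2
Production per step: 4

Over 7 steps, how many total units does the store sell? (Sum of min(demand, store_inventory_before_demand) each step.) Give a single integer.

Answer: 14

Derivation:
Step 1: sold=2 (running total=2) -> [5 3 10]
Step 2: sold=2 (running total=4) -> [6 4 10]
Step 3: sold=2 (running total=6) -> [7 5 10]
Step 4: sold=2 (running total=8) -> [8 6 10]
Step 5: sold=2 (running total=10) -> [9 7 10]
Step 6: sold=2 (running total=12) -> [10 8 10]
Step 7: sold=2 (running total=14) -> [11 9 10]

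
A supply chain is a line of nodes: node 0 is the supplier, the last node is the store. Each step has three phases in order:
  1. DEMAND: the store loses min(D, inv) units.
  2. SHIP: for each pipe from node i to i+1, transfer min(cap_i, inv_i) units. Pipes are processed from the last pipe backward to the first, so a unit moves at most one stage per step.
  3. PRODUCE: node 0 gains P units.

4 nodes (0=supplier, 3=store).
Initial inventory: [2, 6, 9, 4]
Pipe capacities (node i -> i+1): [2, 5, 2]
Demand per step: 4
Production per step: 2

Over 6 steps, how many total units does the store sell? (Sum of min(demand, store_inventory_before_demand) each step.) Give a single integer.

Step 1: sold=4 (running total=4) -> [2 3 12 2]
Step 2: sold=2 (running total=6) -> [2 2 13 2]
Step 3: sold=2 (running total=8) -> [2 2 13 2]
Step 4: sold=2 (running total=10) -> [2 2 13 2]
Step 5: sold=2 (running total=12) -> [2 2 13 2]
Step 6: sold=2 (running total=14) -> [2 2 13 2]

Answer: 14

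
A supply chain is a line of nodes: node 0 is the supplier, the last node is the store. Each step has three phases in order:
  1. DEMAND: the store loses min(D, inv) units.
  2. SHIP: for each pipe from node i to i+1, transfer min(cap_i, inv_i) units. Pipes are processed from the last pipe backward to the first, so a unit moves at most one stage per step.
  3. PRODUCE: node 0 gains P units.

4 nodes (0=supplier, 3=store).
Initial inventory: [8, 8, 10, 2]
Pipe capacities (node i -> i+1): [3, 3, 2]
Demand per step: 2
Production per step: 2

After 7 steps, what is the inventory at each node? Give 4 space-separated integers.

Step 1: demand=2,sold=2 ship[2->3]=2 ship[1->2]=3 ship[0->1]=3 prod=2 -> inv=[7 8 11 2]
Step 2: demand=2,sold=2 ship[2->3]=2 ship[1->2]=3 ship[0->1]=3 prod=2 -> inv=[6 8 12 2]
Step 3: demand=2,sold=2 ship[2->3]=2 ship[1->2]=3 ship[0->1]=3 prod=2 -> inv=[5 8 13 2]
Step 4: demand=2,sold=2 ship[2->3]=2 ship[1->2]=3 ship[0->1]=3 prod=2 -> inv=[4 8 14 2]
Step 5: demand=2,sold=2 ship[2->3]=2 ship[1->2]=3 ship[0->1]=3 prod=2 -> inv=[3 8 15 2]
Step 6: demand=2,sold=2 ship[2->3]=2 ship[1->2]=3 ship[0->1]=3 prod=2 -> inv=[2 8 16 2]
Step 7: demand=2,sold=2 ship[2->3]=2 ship[1->2]=3 ship[0->1]=2 prod=2 -> inv=[2 7 17 2]

2 7 17 2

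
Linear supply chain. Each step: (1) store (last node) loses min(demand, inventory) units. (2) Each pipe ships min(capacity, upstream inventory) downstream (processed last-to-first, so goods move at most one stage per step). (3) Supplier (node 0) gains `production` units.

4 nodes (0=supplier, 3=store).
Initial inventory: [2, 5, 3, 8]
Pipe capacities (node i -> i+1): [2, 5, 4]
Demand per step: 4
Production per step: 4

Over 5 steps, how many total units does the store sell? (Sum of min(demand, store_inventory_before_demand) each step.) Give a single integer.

Step 1: sold=4 (running total=4) -> [4 2 5 7]
Step 2: sold=4 (running total=8) -> [6 2 3 7]
Step 3: sold=4 (running total=12) -> [8 2 2 6]
Step 4: sold=4 (running total=16) -> [10 2 2 4]
Step 5: sold=4 (running total=20) -> [12 2 2 2]

Answer: 20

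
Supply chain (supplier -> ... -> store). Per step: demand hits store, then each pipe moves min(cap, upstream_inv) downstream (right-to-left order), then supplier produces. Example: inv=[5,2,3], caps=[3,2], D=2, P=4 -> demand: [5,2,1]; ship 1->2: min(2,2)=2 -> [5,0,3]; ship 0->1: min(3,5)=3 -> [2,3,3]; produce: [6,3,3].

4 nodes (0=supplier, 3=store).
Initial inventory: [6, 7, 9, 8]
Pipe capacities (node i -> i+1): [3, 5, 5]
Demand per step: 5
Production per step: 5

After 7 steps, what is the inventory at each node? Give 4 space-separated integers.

Step 1: demand=5,sold=5 ship[2->3]=5 ship[1->2]=5 ship[0->1]=3 prod=5 -> inv=[8 5 9 8]
Step 2: demand=5,sold=5 ship[2->3]=5 ship[1->2]=5 ship[0->1]=3 prod=5 -> inv=[10 3 9 8]
Step 3: demand=5,sold=5 ship[2->3]=5 ship[1->2]=3 ship[0->1]=3 prod=5 -> inv=[12 3 7 8]
Step 4: demand=5,sold=5 ship[2->3]=5 ship[1->2]=3 ship[0->1]=3 prod=5 -> inv=[14 3 5 8]
Step 5: demand=5,sold=5 ship[2->3]=5 ship[1->2]=3 ship[0->1]=3 prod=5 -> inv=[16 3 3 8]
Step 6: demand=5,sold=5 ship[2->3]=3 ship[1->2]=3 ship[0->1]=3 prod=5 -> inv=[18 3 3 6]
Step 7: demand=5,sold=5 ship[2->3]=3 ship[1->2]=3 ship[0->1]=3 prod=5 -> inv=[20 3 3 4]

20 3 3 4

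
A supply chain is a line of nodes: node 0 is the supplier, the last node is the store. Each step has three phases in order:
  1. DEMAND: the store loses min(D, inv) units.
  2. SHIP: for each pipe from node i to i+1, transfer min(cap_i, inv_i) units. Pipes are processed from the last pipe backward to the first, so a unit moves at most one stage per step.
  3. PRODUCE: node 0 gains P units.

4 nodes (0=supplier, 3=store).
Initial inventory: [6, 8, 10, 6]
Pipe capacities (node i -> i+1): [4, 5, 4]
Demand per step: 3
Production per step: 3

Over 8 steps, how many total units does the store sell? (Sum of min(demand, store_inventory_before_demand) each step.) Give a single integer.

Step 1: sold=3 (running total=3) -> [5 7 11 7]
Step 2: sold=3 (running total=6) -> [4 6 12 8]
Step 3: sold=3 (running total=9) -> [3 5 13 9]
Step 4: sold=3 (running total=12) -> [3 3 14 10]
Step 5: sold=3 (running total=15) -> [3 3 13 11]
Step 6: sold=3 (running total=18) -> [3 3 12 12]
Step 7: sold=3 (running total=21) -> [3 3 11 13]
Step 8: sold=3 (running total=24) -> [3 3 10 14]

Answer: 24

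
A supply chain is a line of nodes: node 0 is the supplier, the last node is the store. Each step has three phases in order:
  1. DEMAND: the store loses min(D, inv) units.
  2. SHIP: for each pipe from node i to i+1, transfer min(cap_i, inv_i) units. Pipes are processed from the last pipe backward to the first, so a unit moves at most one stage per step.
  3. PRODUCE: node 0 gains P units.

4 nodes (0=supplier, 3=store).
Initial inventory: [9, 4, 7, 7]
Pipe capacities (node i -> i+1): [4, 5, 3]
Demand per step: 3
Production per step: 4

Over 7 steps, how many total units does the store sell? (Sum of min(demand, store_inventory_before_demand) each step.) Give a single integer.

Answer: 21

Derivation:
Step 1: sold=3 (running total=3) -> [9 4 8 7]
Step 2: sold=3 (running total=6) -> [9 4 9 7]
Step 3: sold=3 (running total=9) -> [9 4 10 7]
Step 4: sold=3 (running total=12) -> [9 4 11 7]
Step 5: sold=3 (running total=15) -> [9 4 12 7]
Step 6: sold=3 (running total=18) -> [9 4 13 7]
Step 7: sold=3 (running total=21) -> [9 4 14 7]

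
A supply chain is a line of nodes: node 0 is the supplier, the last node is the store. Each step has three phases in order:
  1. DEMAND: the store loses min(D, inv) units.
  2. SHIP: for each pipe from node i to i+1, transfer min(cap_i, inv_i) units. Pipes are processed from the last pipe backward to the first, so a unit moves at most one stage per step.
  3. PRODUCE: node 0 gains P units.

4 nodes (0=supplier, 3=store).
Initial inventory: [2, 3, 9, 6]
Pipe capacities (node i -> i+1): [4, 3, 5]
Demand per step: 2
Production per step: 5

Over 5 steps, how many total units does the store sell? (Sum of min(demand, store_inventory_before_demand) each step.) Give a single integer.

Answer: 10

Derivation:
Step 1: sold=2 (running total=2) -> [5 2 7 9]
Step 2: sold=2 (running total=4) -> [6 4 4 12]
Step 3: sold=2 (running total=6) -> [7 5 3 14]
Step 4: sold=2 (running total=8) -> [8 6 3 15]
Step 5: sold=2 (running total=10) -> [9 7 3 16]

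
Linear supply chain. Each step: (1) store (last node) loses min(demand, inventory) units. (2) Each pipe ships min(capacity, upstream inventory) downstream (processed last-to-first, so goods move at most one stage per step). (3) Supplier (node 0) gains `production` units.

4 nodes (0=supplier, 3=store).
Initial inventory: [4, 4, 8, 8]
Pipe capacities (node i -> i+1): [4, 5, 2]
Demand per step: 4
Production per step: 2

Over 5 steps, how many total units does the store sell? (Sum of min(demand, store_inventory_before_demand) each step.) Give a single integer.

Answer: 16

Derivation:
Step 1: sold=4 (running total=4) -> [2 4 10 6]
Step 2: sold=4 (running total=8) -> [2 2 12 4]
Step 3: sold=4 (running total=12) -> [2 2 12 2]
Step 4: sold=2 (running total=14) -> [2 2 12 2]
Step 5: sold=2 (running total=16) -> [2 2 12 2]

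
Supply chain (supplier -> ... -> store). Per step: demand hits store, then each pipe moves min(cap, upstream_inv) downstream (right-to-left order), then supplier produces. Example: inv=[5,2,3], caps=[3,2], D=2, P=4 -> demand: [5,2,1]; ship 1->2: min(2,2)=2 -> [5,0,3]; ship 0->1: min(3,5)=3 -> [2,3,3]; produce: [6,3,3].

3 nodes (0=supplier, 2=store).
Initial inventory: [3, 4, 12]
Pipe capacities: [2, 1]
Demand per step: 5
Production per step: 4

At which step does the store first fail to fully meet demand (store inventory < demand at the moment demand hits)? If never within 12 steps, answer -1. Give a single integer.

Step 1: demand=5,sold=5 ship[1->2]=1 ship[0->1]=2 prod=4 -> [5 5 8]
Step 2: demand=5,sold=5 ship[1->2]=1 ship[0->1]=2 prod=4 -> [7 6 4]
Step 3: demand=5,sold=4 ship[1->2]=1 ship[0->1]=2 prod=4 -> [9 7 1]
Step 4: demand=5,sold=1 ship[1->2]=1 ship[0->1]=2 prod=4 -> [11 8 1]
Step 5: demand=5,sold=1 ship[1->2]=1 ship[0->1]=2 prod=4 -> [13 9 1]
Step 6: demand=5,sold=1 ship[1->2]=1 ship[0->1]=2 prod=4 -> [15 10 1]
Step 7: demand=5,sold=1 ship[1->2]=1 ship[0->1]=2 prod=4 -> [17 11 1]
Step 8: demand=5,sold=1 ship[1->2]=1 ship[0->1]=2 prod=4 -> [19 12 1]
Step 9: demand=5,sold=1 ship[1->2]=1 ship[0->1]=2 prod=4 -> [21 13 1]
Step 10: demand=5,sold=1 ship[1->2]=1 ship[0->1]=2 prod=4 -> [23 14 1]
Step 11: demand=5,sold=1 ship[1->2]=1 ship[0->1]=2 prod=4 -> [25 15 1]
Step 12: demand=5,sold=1 ship[1->2]=1 ship[0->1]=2 prod=4 -> [27 16 1]
First stockout at step 3

3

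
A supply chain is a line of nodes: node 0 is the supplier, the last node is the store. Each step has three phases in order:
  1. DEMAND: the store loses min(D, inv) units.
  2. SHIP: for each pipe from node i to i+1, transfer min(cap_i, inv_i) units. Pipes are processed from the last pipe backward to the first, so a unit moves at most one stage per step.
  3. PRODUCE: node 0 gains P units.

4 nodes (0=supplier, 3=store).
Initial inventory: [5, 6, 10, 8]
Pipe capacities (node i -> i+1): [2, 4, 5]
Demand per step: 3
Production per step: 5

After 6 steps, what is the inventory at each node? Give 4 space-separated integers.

Step 1: demand=3,sold=3 ship[2->3]=5 ship[1->2]=4 ship[0->1]=2 prod=5 -> inv=[8 4 9 10]
Step 2: demand=3,sold=3 ship[2->3]=5 ship[1->2]=4 ship[0->1]=2 prod=5 -> inv=[11 2 8 12]
Step 3: demand=3,sold=3 ship[2->3]=5 ship[1->2]=2 ship[0->1]=2 prod=5 -> inv=[14 2 5 14]
Step 4: demand=3,sold=3 ship[2->3]=5 ship[1->2]=2 ship[0->1]=2 prod=5 -> inv=[17 2 2 16]
Step 5: demand=3,sold=3 ship[2->3]=2 ship[1->2]=2 ship[0->1]=2 prod=5 -> inv=[20 2 2 15]
Step 6: demand=3,sold=3 ship[2->3]=2 ship[1->2]=2 ship[0->1]=2 prod=5 -> inv=[23 2 2 14]

23 2 2 14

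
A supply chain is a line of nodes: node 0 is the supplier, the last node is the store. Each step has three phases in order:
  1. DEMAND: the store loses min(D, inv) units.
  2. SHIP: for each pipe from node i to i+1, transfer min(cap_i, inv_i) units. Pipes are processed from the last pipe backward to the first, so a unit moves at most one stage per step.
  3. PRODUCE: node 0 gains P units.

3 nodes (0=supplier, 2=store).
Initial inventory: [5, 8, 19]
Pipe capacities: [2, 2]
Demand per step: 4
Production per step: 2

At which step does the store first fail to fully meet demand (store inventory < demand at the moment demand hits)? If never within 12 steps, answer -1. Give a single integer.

Step 1: demand=4,sold=4 ship[1->2]=2 ship[0->1]=2 prod=2 -> [5 8 17]
Step 2: demand=4,sold=4 ship[1->2]=2 ship[0->1]=2 prod=2 -> [5 8 15]
Step 3: demand=4,sold=4 ship[1->2]=2 ship[0->1]=2 prod=2 -> [5 8 13]
Step 4: demand=4,sold=4 ship[1->2]=2 ship[0->1]=2 prod=2 -> [5 8 11]
Step 5: demand=4,sold=4 ship[1->2]=2 ship[0->1]=2 prod=2 -> [5 8 9]
Step 6: demand=4,sold=4 ship[1->2]=2 ship[0->1]=2 prod=2 -> [5 8 7]
Step 7: demand=4,sold=4 ship[1->2]=2 ship[0->1]=2 prod=2 -> [5 8 5]
Step 8: demand=4,sold=4 ship[1->2]=2 ship[0->1]=2 prod=2 -> [5 8 3]
Step 9: demand=4,sold=3 ship[1->2]=2 ship[0->1]=2 prod=2 -> [5 8 2]
Step 10: demand=4,sold=2 ship[1->2]=2 ship[0->1]=2 prod=2 -> [5 8 2]
Step 11: demand=4,sold=2 ship[1->2]=2 ship[0->1]=2 prod=2 -> [5 8 2]
Step 12: demand=4,sold=2 ship[1->2]=2 ship[0->1]=2 prod=2 -> [5 8 2]
First stockout at step 9

9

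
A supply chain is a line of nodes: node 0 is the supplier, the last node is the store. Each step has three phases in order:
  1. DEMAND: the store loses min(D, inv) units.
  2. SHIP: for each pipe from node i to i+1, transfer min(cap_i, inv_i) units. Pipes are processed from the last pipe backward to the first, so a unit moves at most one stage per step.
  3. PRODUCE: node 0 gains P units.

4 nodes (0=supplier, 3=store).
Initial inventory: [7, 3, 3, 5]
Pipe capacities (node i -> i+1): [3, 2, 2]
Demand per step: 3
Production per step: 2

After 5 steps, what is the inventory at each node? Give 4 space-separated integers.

Step 1: demand=3,sold=3 ship[2->3]=2 ship[1->2]=2 ship[0->1]=3 prod=2 -> inv=[6 4 3 4]
Step 2: demand=3,sold=3 ship[2->3]=2 ship[1->2]=2 ship[0->1]=3 prod=2 -> inv=[5 5 3 3]
Step 3: demand=3,sold=3 ship[2->3]=2 ship[1->2]=2 ship[0->1]=3 prod=2 -> inv=[4 6 3 2]
Step 4: demand=3,sold=2 ship[2->3]=2 ship[1->2]=2 ship[0->1]=3 prod=2 -> inv=[3 7 3 2]
Step 5: demand=3,sold=2 ship[2->3]=2 ship[1->2]=2 ship[0->1]=3 prod=2 -> inv=[2 8 3 2]

2 8 3 2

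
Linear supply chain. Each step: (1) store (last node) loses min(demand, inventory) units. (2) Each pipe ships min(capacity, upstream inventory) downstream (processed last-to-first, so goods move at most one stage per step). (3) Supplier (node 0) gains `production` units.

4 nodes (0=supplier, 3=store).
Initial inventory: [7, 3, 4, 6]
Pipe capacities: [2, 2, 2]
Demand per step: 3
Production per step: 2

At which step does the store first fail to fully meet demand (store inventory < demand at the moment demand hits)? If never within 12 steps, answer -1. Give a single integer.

Step 1: demand=3,sold=3 ship[2->3]=2 ship[1->2]=2 ship[0->1]=2 prod=2 -> [7 3 4 5]
Step 2: demand=3,sold=3 ship[2->3]=2 ship[1->2]=2 ship[0->1]=2 prod=2 -> [7 3 4 4]
Step 3: demand=3,sold=3 ship[2->3]=2 ship[1->2]=2 ship[0->1]=2 prod=2 -> [7 3 4 3]
Step 4: demand=3,sold=3 ship[2->3]=2 ship[1->2]=2 ship[0->1]=2 prod=2 -> [7 3 4 2]
Step 5: demand=3,sold=2 ship[2->3]=2 ship[1->2]=2 ship[0->1]=2 prod=2 -> [7 3 4 2]
Step 6: demand=3,sold=2 ship[2->3]=2 ship[1->2]=2 ship[0->1]=2 prod=2 -> [7 3 4 2]
Step 7: demand=3,sold=2 ship[2->3]=2 ship[1->2]=2 ship[0->1]=2 prod=2 -> [7 3 4 2]
Step 8: demand=3,sold=2 ship[2->3]=2 ship[1->2]=2 ship[0->1]=2 prod=2 -> [7 3 4 2]
Step 9: demand=3,sold=2 ship[2->3]=2 ship[1->2]=2 ship[0->1]=2 prod=2 -> [7 3 4 2]
Step 10: demand=3,sold=2 ship[2->3]=2 ship[1->2]=2 ship[0->1]=2 prod=2 -> [7 3 4 2]
Step 11: demand=3,sold=2 ship[2->3]=2 ship[1->2]=2 ship[0->1]=2 prod=2 -> [7 3 4 2]
Step 12: demand=3,sold=2 ship[2->3]=2 ship[1->2]=2 ship[0->1]=2 prod=2 -> [7 3 4 2]
First stockout at step 5

5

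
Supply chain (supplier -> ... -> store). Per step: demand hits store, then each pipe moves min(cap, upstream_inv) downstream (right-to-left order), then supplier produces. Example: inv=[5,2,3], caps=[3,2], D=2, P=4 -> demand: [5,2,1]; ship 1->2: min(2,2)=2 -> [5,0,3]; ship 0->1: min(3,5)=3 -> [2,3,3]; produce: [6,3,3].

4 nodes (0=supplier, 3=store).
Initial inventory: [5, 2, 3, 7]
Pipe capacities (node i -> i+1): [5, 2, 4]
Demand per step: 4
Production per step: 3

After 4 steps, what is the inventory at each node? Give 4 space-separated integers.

Step 1: demand=4,sold=4 ship[2->3]=3 ship[1->2]=2 ship[0->1]=5 prod=3 -> inv=[3 5 2 6]
Step 2: demand=4,sold=4 ship[2->3]=2 ship[1->2]=2 ship[0->1]=3 prod=3 -> inv=[3 6 2 4]
Step 3: demand=4,sold=4 ship[2->3]=2 ship[1->2]=2 ship[0->1]=3 prod=3 -> inv=[3 7 2 2]
Step 4: demand=4,sold=2 ship[2->3]=2 ship[1->2]=2 ship[0->1]=3 prod=3 -> inv=[3 8 2 2]

3 8 2 2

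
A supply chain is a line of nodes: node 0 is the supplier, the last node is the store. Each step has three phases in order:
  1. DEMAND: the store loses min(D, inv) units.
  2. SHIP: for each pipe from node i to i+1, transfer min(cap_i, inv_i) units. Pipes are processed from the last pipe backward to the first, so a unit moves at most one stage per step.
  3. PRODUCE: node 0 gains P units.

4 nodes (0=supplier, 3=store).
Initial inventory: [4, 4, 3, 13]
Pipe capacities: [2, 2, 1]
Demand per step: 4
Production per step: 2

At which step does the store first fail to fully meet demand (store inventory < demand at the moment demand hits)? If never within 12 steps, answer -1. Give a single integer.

Step 1: demand=4,sold=4 ship[2->3]=1 ship[1->2]=2 ship[0->1]=2 prod=2 -> [4 4 4 10]
Step 2: demand=4,sold=4 ship[2->3]=1 ship[1->2]=2 ship[0->1]=2 prod=2 -> [4 4 5 7]
Step 3: demand=4,sold=4 ship[2->3]=1 ship[1->2]=2 ship[0->1]=2 prod=2 -> [4 4 6 4]
Step 4: demand=4,sold=4 ship[2->3]=1 ship[1->2]=2 ship[0->1]=2 prod=2 -> [4 4 7 1]
Step 5: demand=4,sold=1 ship[2->3]=1 ship[1->2]=2 ship[0->1]=2 prod=2 -> [4 4 8 1]
Step 6: demand=4,sold=1 ship[2->3]=1 ship[1->2]=2 ship[0->1]=2 prod=2 -> [4 4 9 1]
Step 7: demand=4,sold=1 ship[2->3]=1 ship[1->2]=2 ship[0->1]=2 prod=2 -> [4 4 10 1]
Step 8: demand=4,sold=1 ship[2->3]=1 ship[1->2]=2 ship[0->1]=2 prod=2 -> [4 4 11 1]
Step 9: demand=4,sold=1 ship[2->3]=1 ship[1->2]=2 ship[0->1]=2 prod=2 -> [4 4 12 1]
Step 10: demand=4,sold=1 ship[2->3]=1 ship[1->2]=2 ship[0->1]=2 prod=2 -> [4 4 13 1]
Step 11: demand=4,sold=1 ship[2->3]=1 ship[1->2]=2 ship[0->1]=2 prod=2 -> [4 4 14 1]
Step 12: demand=4,sold=1 ship[2->3]=1 ship[1->2]=2 ship[0->1]=2 prod=2 -> [4 4 15 1]
First stockout at step 5

5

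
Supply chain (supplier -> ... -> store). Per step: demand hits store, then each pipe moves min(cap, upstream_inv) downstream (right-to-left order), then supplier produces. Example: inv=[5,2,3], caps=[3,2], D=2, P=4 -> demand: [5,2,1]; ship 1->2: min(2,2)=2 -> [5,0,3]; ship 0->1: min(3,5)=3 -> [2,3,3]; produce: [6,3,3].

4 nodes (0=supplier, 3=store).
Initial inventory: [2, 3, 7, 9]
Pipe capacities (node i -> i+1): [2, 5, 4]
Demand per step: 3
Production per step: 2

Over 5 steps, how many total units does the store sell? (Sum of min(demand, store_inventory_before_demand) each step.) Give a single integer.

Answer: 15

Derivation:
Step 1: sold=3 (running total=3) -> [2 2 6 10]
Step 2: sold=3 (running total=6) -> [2 2 4 11]
Step 3: sold=3 (running total=9) -> [2 2 2 12]
Step 4: sold=3 (running total=12) -> [2 2 2 11]
Step 5: sold=3 (running total=15) -> [2 2 2 10]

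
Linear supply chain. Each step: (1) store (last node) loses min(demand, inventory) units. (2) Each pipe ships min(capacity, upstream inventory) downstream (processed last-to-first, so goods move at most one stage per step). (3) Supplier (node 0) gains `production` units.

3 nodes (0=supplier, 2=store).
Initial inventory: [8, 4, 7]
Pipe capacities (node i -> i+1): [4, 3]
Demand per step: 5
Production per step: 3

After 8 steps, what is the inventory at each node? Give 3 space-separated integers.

Step 1: demand=5,sold=5 ship[1->2]=3 ship[0->1]=4 prod=3 -> inv=[7 5 5]
Step 2: demand=5,sold=5 ship[1->2]=3 ship[0->1]=4 prod=3 -> inv=[6 6 3]
Step 3: demand=5,sold=3 ship[1->2]=3 ship[0->1]=4 prod=3 -> inv=[5 7 3]
Step 4: demand=5,sold=3 ship[1->2]=3 ship[0->1]=4 prod=3 -> inv=[4 8 3]
Step 5: demand=5,sold=3 ship[1->2]=3 ship[0->1]=4 prod=3 -> inv=[3 9 3]
Step 6: demand=5,sold=3 ship[1->2]=3 ship[0->1]=3 prod=3 -> inv=[3 9 3]
Step 7: demand=5,sold=3 ship[1->2]=3 ship[0->1]=3 prod=3 -> inv=[3 9 3]
Step 8: demand=5,sold=3 ship[1->2]=3 ship[0->1]=3 prod=3 -> inv=[3 9 3]

3 9 3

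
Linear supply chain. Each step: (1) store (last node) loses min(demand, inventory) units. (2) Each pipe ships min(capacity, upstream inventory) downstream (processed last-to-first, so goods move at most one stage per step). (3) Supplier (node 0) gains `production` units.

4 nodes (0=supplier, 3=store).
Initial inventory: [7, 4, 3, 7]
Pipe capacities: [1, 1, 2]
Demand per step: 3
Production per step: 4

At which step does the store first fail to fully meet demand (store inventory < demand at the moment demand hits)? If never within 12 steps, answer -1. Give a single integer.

Step 1: demand=3,sold=3 ship[2->3]=2 ship[1->2]=1 ship[0->1]=1 prod=4 -> [10 4 2 6]
Step 2: demand=3,sold=3 ship[2->3]=2 ship[1->2]=1 ship[0->1]=1 prod=4 -> [13 4 1 5]
Step 3: demand=3,sold=3 ship[2->3]=1 ship[1->2]=1 ship[0->1]=1 prod=4 -> [16 4 1 3]
Step 4: demand=3,sold=3 ship[2->3]=1 ship[1->2]=1 ship[0->1]=1 prod=4 -> [19 4 1 1]
Step 5: demand=3,sold=1 ship[2->3]=1 ship[1->2]=1 ship[0->1]=1 prod=4 -> [22 4 1 1]
Step 6: demand=3,sold=1 ship[2->3]=1 ship[1->2]=1 ship[0->1]=1 prod=4 -> [25 4 1 1]
Step 7: demand=3,sold=1 ship[2->3]=1 ship[1->2]=1 ship[0->1]=1 prod=4 -> [28 4 1 1]
Step 8: demand=3,sold=1 ship[2->3]=1 ship[1->2]=1 ship[0->1]=1 prod=4 -> [31 4 1 1]
Step 9: demand=3,sold=1 ship[2->3]=1 ship[1->2]=1 ship[0->1]=1 prod=4 -> [34 4 1 1]
Step 10: demand=3,sold=1 ship[2->3]=1 ship[1->2]=1 ship[0->1]=1 prod=4 -> [37 4 1 1]
Step 11: demand=3,sold=1 ship[2->3]=1 ship[1->2]=1 ship[0->1]=1 prod=4 -> [40 4 1 1]
Step 12: demand=3,sold=1 ship[2->3]=1 ship[1->2]=1 ship[0->1]=1 prod=4 -> [43 4 1 1]
First stockout at step 5

5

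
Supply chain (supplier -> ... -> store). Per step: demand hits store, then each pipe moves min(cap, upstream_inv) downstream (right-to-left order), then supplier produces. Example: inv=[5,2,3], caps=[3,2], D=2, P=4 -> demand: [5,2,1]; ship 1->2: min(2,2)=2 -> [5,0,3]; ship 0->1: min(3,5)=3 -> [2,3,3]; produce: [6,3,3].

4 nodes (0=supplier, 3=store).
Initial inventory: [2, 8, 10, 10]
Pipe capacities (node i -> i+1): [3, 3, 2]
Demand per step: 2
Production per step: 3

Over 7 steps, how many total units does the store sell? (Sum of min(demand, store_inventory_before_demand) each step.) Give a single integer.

Answer: 14

Derivation:
Step 1: sold=2 (running total=2) -> [3 7 11 10]
Step 2: sold=2 (running total=4) -> [3 7 12 10]
Step 3: sold=2 (running total=6) -> [3 7 13 10]
Step 4: sold=2 (running total=8) -> [3 7 14 10]
Step 5: sold=2 (running total=10) -> [3 7 15 10]
Step 6: sold=2 (running total=12) -> [3 7 16 10]
Step 7: sold=2 (running total=14) -> [3 7 17 10]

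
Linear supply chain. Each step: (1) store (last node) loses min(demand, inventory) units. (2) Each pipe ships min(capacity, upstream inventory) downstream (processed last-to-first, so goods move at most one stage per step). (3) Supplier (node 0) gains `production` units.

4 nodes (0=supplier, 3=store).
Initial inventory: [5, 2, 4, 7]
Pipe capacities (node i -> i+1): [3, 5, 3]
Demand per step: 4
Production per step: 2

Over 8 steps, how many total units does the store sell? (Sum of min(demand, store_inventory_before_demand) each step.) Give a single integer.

Answer: 26

Derivation:
Step 1: sold=4 (running total=4) -> [4 3 3 6]
Step 2: sold=4 (running total=8) -> [3 3 3 5]
Step 3: sold=4 (running total=12) -> [2 3 3 4]
Step 4: sold=4 (running total=16) -> [2 2 3 3]
Step 5: sold=3 (running total=19) -> [2 2 2 3]
Step 6: sold=3 (running total=22) -> [2 2 2 2]
Step 7: sold=2 (running total=24) -> [2 2 2 2]
Step 8: sold=2 (running total=26) -> [2 2 2 2]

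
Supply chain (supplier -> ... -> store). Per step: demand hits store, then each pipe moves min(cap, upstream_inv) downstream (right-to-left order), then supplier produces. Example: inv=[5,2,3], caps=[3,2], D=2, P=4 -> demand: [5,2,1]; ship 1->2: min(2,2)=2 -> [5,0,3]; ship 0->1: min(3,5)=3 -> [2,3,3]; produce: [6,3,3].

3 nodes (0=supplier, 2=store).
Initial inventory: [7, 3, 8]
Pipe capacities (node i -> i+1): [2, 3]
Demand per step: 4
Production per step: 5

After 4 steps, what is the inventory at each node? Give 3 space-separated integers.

Step 1: demand=4,sold=4 ship[1->2]=3 ship[0->1]=2 prod=5 -> inv=[10 2 7]
Step 2: demand=4,sold=4 ship[1->2]=2 ship[0->1]=2 prod=5 -> inv=[13 2 5]
Step 3: demand=4,sold=4 ship[1->2]=2 ship[0->1]=2 prod=5 -> inv=[16 2 3]
Step 4: demand=4,sold=3 ship[1->2]=2 ship[0->1]=2 prod=5 -> inv=[19 2 2]

19 2 2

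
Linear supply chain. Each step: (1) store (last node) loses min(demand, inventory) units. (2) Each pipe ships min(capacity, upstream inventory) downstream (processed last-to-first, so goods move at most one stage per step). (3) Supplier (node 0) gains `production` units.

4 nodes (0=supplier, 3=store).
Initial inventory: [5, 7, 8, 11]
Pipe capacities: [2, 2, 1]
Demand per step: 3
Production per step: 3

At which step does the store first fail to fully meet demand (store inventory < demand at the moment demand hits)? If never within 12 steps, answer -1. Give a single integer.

Step 1: demand=3,sold=3 ship[2->3]=1 ship[1->2]=2 ship[0->1]=2 prod=3 -> [6 7 9 9]
Step 2: demand=3,sold=3 ship[2->3]=1 ship[1->2]=2 ship[0->1]=2 prod=3 -> [7 7 10 7]
Step 3: demand=3,sold=3 ship[2->3]=1 ship[1->2]=2 ship[0->1]=2 prod=3 -> [8 7 11 5]
Step 4: demand=3,sold=3 ship[2->3]=1 ship[1->2]=2 ship[0->1]=2 prod=3 -> [9 7 12 3]
Step 5: demand=3,sold=3 ship[2->3]=1 ship[1->2]=2 ship[0->1]=2 prod=3 -> [10 7 13 1]
Step 6: demand=3,sold=1 ship[2->3]=1 ship[1->2]=2 ship[0->1]=2 prod=3 -> [11 7 14 1]
Step 7: demand=3,sold=1 ship[2->3]=1 ship[1->2]=2 ship[0->1]=2 prod=3 -> [12 7 15 1]
Step 8: demand=3,sold=1 ship[2->3]=1 ship[1->2]=2 ship[0->1]=2 prod=3 -> [13 7 16 1]
Step 9: demand=3,sold=1 ship[2->3]=1 ship[1->2]=2 ship[0->1]=2 prod=3 -> [14 7 17 1]
Step 10: demand=3,sold=1 ship[2->3]=1 ship[1->2]=2 ship[0->1]=2 prod=3 -> [15 7 18 1]
Step 11: demand=3,sold=1 ship[2->3]=1 ship[1->2]=2 ship[0->1]=2 prod=3 -> [16 7 19 1]
Step 12: demand=3,sold=1 ship[2->3]=1 ship[1->2]=2 ship[0->1]=2 prod=3 -> [17 7 20 1]
First stockout at step 6

6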